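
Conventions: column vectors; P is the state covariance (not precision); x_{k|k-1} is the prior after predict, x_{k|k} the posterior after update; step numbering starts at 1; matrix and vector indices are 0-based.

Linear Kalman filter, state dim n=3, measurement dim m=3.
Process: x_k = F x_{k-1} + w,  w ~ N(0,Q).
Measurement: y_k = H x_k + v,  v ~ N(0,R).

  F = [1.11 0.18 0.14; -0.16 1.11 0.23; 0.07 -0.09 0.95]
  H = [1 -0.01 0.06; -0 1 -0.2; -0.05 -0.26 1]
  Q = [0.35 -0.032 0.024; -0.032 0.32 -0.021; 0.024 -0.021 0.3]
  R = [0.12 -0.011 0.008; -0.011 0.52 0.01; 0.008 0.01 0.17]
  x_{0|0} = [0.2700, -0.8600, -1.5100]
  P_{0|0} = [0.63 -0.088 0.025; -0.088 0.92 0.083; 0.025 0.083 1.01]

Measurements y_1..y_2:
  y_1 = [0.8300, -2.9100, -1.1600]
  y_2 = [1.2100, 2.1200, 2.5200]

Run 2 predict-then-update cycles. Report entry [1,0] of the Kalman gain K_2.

step 1: x^-=[-0.0665, -1.3451, -1.3382]  P^-=[1.1526 -0.0113 0.2398; -0.0113 1.5949 0.1750; 0.2398 0.1750 1.2123]  S=[1.3059 -0.0899 0.2648; -0.0899 2.0934 -0.4600; 0.2648 -0.4600 1.3777]  K=[0.9016 0.0020 -0.0383; 0.0242 0.7630 0.0766; 0.0710 0.1641 0.8794]  nu=[0.9633, -1.8325, -0.1749]  x^+=[0.8051, -2.7335, -1.7243]  P^+=[0.1075 -0.0085 0.0039; -0.0085 0.4234 0.1305; 0.0039 0.1305 0.1858]
step 2: x^-=[0.1602, -3.5596, -1.3357]  P^-=[0.5043 0.0559 0.0758; 0.0559 0.9236 0.1097; 0.0758 0.1097 0.4500]  S=[0.6338 0.0219 0.0704; 0.0219 1.4177 -0.2068; 0.0704 -0.2068 0.6205]  K=[0.8047 0.0120 -0.0293; 0.0633 0.6334 -0.0108; 0.0784 0.1152 0.7026]  nu=[1.0944, 5.4124, 2.9382]  x^+=[1.0200, -0.0937, 1.4377]  P^+=[0.0958 -0.0017 0.0059; -0.0017 0.3476 0.0953; 0.0059 0.0953 0.1463]

K[1,0] = 0.0633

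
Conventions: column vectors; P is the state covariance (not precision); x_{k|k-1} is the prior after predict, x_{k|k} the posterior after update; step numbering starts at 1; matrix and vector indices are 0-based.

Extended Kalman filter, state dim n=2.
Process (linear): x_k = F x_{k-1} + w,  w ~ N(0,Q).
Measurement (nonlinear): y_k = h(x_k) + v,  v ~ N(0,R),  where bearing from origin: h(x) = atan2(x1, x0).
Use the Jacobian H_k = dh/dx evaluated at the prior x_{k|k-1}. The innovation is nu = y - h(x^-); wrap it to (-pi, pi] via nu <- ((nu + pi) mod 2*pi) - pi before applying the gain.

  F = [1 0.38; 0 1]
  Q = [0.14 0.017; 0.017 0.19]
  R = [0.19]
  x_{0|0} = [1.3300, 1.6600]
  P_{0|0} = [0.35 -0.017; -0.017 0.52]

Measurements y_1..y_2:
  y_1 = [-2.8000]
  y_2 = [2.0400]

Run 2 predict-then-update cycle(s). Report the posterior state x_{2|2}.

x_post = [1.7980, 3.4623]

step 1: x^-=[1.9608, 1.6600]  P^-=[0.5522 0.1976; 0.1976 0.7100]  H_jac=[-0.2515 0.2971]  S=[0.2581]  K=[-0.3107; 0.6248]  nu=[2.7807]  x^+=[1.0969, 3.3973]  P^+=[0.5273 0.2477; 0.2477 0.6093]
step 2: x^-=[2.3879, 3.3973]  P^-=[0.9435 0.4962; 0.4962 0.7993]  H_jac=[-0.1970 0.1385]  S=[0.2149]  K=[-0.5453; 0.0601]  nu=[1.0819]  x^+=[1.7980, 3.4623]  P^+=[0.8796 0.5033; 0.5033 0.7985]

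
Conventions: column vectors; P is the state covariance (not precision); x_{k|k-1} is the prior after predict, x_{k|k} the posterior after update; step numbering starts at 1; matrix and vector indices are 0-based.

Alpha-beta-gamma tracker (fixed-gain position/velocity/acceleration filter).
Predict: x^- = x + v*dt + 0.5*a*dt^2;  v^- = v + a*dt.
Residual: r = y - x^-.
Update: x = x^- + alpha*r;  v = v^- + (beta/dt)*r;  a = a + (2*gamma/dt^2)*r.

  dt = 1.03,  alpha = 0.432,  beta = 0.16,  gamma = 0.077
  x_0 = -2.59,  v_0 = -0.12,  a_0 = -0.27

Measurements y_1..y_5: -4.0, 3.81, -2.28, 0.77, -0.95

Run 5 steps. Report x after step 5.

x_post = 0.5819

step 1: x_pred=-2.8568  r=-1.1432  x^+=-3.3507  v^+=-0.5757  a^+=-0.4359
step 2: x_pred=-4.1749  r=7.9849  x^+=-0.7254  v^+=0.2157  a^+=0.7231
step 3: x_pred=-0.1197  r=-2.1603  x^+=-1.0529  v^+=0.6249  a^+=0.4095
step 4: x_pred=-0.1920  r=0.9620  x^+=0.2236  v^+=1.1962  a^+=0.5492
step 5: x_pred=1.7470  r=-2.6970  x^+=0.5819  v^+=1.3429  a^+=0.1577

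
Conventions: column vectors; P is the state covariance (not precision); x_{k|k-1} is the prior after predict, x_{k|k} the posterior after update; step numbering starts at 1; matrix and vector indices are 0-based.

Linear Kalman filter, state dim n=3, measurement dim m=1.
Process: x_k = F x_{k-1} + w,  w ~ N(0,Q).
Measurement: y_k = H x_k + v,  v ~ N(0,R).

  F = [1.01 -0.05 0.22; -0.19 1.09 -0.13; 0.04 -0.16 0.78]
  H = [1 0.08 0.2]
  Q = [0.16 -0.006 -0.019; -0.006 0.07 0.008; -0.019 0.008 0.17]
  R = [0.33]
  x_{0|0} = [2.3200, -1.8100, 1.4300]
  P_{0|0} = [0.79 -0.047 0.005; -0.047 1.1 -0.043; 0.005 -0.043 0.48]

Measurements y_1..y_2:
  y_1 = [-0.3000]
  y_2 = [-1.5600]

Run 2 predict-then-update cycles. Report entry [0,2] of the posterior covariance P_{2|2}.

P_post[0,2] = 0.0031

step 1: x^-=[2.7483, -2.5996, 1.4978]  P^-=[0.9998 -0.2949 0.1189; -0.2949 1.4454 -0.2802; 0.1189 -0.2802 0.5031]  S=[1.3506]  K=[0.7404; -0.1742; 0.1460]  nu=[-3.1399]  x^+=[0.4235, -2.0525, 1.0395]  P^+=[0.2594 -0.1207 -0.0270; -0.1207 1.4044 -0.2459; -0.0270 -0.2459 0.4743]
step 2: x^-=[0.7591, -2.4528, 1.1561]  P^-=[0.4567 -0.3358 0.1006; -0.3358 1.8743 -0.5059; 0.1006 -0.5059 0.5562]  S=[0.7912]  K=[0.5686; -0.3627; 0.2165]  nu=[-2.3540]  x^+=[-0.5795, -1.5989, 0.6464]  P^+=[0.2008 -0.1726 0.0031; -0.1726 1.7702 -0.4438; 0.0031 -0.4438 0.5191]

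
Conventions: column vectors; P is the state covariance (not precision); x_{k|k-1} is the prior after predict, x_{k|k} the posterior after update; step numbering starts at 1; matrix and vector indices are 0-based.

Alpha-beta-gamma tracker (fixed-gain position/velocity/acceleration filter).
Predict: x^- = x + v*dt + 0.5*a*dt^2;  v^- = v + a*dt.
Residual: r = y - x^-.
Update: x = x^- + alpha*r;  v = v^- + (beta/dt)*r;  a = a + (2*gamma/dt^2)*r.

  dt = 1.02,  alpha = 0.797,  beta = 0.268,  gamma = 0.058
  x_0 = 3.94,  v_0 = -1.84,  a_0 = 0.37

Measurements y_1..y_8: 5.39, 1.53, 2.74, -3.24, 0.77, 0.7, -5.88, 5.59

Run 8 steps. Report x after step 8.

step 1: x_pred=2.2557  r=3.1343  x^+=4.7537  v^+=-0.6391  a^+=0.7195
step 2: x_pred=4.4761  r=-2.9461  x^+=2.1281  v^+=-0.6793  a^+=0.3910
step 3: x_pred=1.6386  r=1.1014  x^+=2.5164  v^+=0.0089  a^+=0.5138
step 4: x_pred=2.7928  r=-6.0328  x^+=-2.0154  v^+=-1.0521  a^+=-0.1588
step 5: x_pred=-3.1711  r=3.9411  x^+=-0.0301  v^+=-0.1786  a^+=0.2806
step 6: x_pred=-0.0663  r=0.7663  x^+=0.5444  v^+=0.3089  a^+=0.3660
step 7: x_pred=1.0499  r=-6.9299  x^+=-4.4732  v^+=-1.1386  a^+=-0.4066
step 8: x_pred=-5.8461  r=11.4361  x^+=3.2685  v^+=1.4514  a^+=0.8684

x_post = 3.2685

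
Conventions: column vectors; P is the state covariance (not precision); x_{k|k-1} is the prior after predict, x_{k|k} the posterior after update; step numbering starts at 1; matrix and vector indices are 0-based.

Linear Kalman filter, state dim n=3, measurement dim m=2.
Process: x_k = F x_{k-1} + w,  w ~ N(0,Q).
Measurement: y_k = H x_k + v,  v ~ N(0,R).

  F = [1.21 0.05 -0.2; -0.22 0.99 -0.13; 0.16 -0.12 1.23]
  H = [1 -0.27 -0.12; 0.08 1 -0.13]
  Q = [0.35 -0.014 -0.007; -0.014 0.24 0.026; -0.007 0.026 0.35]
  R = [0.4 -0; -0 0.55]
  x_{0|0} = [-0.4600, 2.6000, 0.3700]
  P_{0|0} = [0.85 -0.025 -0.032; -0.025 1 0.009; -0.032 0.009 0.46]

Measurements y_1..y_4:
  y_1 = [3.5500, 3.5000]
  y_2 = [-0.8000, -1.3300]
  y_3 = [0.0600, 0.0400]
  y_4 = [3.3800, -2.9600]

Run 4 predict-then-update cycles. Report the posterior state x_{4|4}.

step 1: x^-=[-0.5006, 2.6271, 0.0695]  P^-=[1.6277 -0.2067 -0.0040; -0.2067 1.2758 -0.1805; -0.0040 -0.1805 1.0678]  S=[2.2369 -0.3839; -0.3839 1.8682]  K=[0.7731 0.1182; -0.1232 0.6613; -0.0691 -0.1853]  nu=[4.7683, 0.9220]  x^+=[3.2947, 2.6493, -0.4308]  P^+=[0.3348 0.0510 0.0983; 0.0510 0.3623 0.0206; 0.0983 0.0206 1.0028]
step 2: x^-=[4.2052, 1.9540, -0.3206]  P^-=[0.8394 -0.0139 -0.0532; -0.0139 0.6063 -0.1830; -0.0532 -0.1830 1.9116]  S=[1.3196 -0.0574; -0.0574 1.2405]  K=[0.6472 0.0784; -0.0961 0.5026; -0.1924 -0.3602]  nu=[-4.5161, -3.6621]  x^+=[0.9950, 0.5474, 1.8671]  P^+=[0.2848 0.0375 0.1319; 0.0375 0.2752 0.0136; 0.1319 0.0136 1.7098]
step 3: x^-=[0.8579, 0.0802, 2.3901]  P^-=[0.7765 -0.0050 -0.1860; -0.0050 0.5401 -0.3048; -0.1860 -0.3048 2.9945]  S=[1.2866 0.0100; 0.0100 1.2280]  K=[0.6215 0.0612; -0.0924 0.4725; -0.3554 -0.5744]  nu=[-0.4895, 0.2018]  x^+=[0.5661, 0.2209, 2.4481]  P^+=[0.2743 0.0306 0.1451; 0.0306 0.2558 -0.0126; 0.1451 -0.0126 2.4226]
step 4: x^-=[0.2064, -0.2241, 3.0753]  P^-=[0.7828 0.0111 -0.3453; 0.0111 0.5432 -0.4536; -0.3453 -0.4536 4.0856]  S=[1.3287 0.0773; 0.0773 1.2941]  K=[0.6149 0.0549; -0.0885 0.4713; -0.4929 -0.7529]  nu=[3.4821, -2.3526]  x^+=[2.2182, -1.6409, 3.1301]  P^+=[0.2713 0.0278 0.1488; 0.0278 0.2518 -0.0396; 0.1488 -0.0396 2.9719]

x_post = [2.2182, -1.6409, 3.1301]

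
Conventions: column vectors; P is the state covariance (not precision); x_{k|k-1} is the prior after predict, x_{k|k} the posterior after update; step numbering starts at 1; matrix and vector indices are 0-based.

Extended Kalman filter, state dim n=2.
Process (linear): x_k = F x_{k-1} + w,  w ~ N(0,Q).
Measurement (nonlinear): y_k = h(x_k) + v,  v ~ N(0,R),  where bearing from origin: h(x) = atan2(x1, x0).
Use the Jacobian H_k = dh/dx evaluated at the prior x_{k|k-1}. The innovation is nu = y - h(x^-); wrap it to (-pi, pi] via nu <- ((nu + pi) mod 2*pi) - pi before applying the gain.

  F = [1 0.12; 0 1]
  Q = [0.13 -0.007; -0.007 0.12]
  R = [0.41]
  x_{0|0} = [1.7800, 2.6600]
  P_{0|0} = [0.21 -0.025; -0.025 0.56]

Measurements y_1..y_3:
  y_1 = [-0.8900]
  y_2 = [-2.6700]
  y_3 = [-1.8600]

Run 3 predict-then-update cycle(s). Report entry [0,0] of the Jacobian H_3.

H_jac[0,0] = -0.1865

step 1: x^-=[2.0992, 2.6600]  P^-=[0.3421 0.0352; 0.0352 0.6800]  H_jac=[-0.2317 0.1828]  S=[0.4481]  K=[-0.1625; 0.2592]  nu=[-1.7927]  x^+=[2.3905, 2.1953]  P^+=[0.3302 0.0541; 0.0541 0.6499]
step 2: x^-=[2.6539, 2.1953]  P^-=[0.4826 0.1251; 0.1251 0.7699]  H_jac=[-0.1851 0.2237]  S=[0.4547]  K=[-0.1349; 0.3279]  nu=[2.9221]  x^+=[2.2598, 3.1534]  P^+=[0.4743 0.1452; 0.1452 0.7210]
step 3: x^-=[2.6382, 3.1534]  P^-=[0.6495 0.2247; 0.2247 0.8410]  H_jac=[-0.1865 0.1561]  S=[0.4400]  K=[-0.1957; 0.2030]  nu=[-2.7341]  x^+=[3.1732, 2.5983]  P^+=[0.6327 0.2422; 0.2422 0.8229]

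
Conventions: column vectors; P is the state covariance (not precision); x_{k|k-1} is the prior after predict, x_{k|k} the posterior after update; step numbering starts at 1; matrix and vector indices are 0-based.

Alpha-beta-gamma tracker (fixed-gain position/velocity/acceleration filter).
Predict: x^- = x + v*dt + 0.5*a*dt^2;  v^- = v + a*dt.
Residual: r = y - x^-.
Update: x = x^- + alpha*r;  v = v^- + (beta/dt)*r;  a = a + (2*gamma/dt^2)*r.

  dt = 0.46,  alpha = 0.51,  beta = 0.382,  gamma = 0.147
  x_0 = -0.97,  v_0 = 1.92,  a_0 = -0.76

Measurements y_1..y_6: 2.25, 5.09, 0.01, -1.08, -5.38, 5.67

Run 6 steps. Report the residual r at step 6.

resid = 17.1951

step 1: x_pred=-0.1672  r=2.4172  x^+=1.0656  v^+=3.5777  a^+=2.5985
step 2: x_pred=2.9862  r=2.1038  x^+=4.0592  v^+=6.5201  a^+=5.5215
step 3: x_pred=7.6426  r=-7.6326  x^+=3.7500  v^+=2.7216  a^+=-5.0833
step 4: x_pred=4.4641  r=-5.5441  x^+=1.6366  v^+=-4.2207  a^+=-12.7863
step 5: x_pred=-1.6577  r=-3.7223  x^+=-3.5561  v^+=-13.1935  a^+=-17.9581
step 6: x_pred=-11.5251  r=17.1951  x^+=-2.7556  v^+=-7.1749  a^+=5.9330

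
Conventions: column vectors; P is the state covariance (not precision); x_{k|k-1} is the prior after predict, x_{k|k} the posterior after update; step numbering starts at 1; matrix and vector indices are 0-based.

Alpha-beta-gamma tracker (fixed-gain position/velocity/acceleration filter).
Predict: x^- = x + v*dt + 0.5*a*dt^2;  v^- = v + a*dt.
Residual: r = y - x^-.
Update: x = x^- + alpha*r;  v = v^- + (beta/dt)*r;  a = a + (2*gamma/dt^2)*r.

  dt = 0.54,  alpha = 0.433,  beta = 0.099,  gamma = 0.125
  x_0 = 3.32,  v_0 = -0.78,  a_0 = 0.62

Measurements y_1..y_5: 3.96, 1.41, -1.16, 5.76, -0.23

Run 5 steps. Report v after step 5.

v_post = -1.2665

step 1: x_pred=2.9892  r=0.9708  x^+=3.4096  v^+=-0.2672  a^+=1.4523
step 2: x_pred=3.4770  r=-2.0670  x^+=2.5820  v^+=0.1381  a^+=-0.3198
step 3: x_pred=2.6099  r=-3.7699  x^+=0.9775  v^+=-0.7258  a^+=-3.5519
step 4: x_pred=0.0678  r=5.6922  x^+=2.5325  v^+=-1.6002  a^+=1.3283
step 5: x_pred=1.8620  r=-2.0920  x^+=0.9562  v^+=-1.2665  a^+=-0.4653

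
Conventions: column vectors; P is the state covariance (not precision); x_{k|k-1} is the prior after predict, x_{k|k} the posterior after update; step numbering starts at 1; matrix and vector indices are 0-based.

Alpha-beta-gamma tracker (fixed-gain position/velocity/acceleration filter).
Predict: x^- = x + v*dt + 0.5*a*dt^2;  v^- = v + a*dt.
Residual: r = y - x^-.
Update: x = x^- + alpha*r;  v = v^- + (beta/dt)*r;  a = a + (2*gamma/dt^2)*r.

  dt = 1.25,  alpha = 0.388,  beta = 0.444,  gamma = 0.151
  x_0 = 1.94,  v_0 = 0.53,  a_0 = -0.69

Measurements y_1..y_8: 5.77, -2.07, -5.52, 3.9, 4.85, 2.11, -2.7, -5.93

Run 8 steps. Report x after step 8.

x_post = 4.7043

step 1: x_pred=2.0634  r=3.7066  x^+=3.5016  v^+=0.9841  a^+=0.0264
step 2: x_pred=4.7523  r=-6.8223  x^+=2.1052  v^+=-1.4062  a^+=-1.2922
step 3: x_pred=-0.6620  r=-4.8580  x^+=-2.5469  v^+=-4.7470  a^+=-2.2312
step 4: x_pred=-10.2238  r=14.1238  x^+=-4.7438  v^+=-2.5192  a^+=0.4987
step 5: x_pred=-7.5031  r=12.3531  x^+=-2.7101  v^+=2.4920  a^+=2.8863
step 6: x_pred=2.6598  r=-0.5498  x^+=2.4465  v^+=5.9046  a^+=2.7800
step 7: x_pred=11.9991  r=-14.6991  x^+=6.2959  v^+=4.1585  a^+=-0.0610
step 8: x_pred=11.4463  r=-17.3763  x^+=4.7043  v^+=-2.0898  a^+=-3.4195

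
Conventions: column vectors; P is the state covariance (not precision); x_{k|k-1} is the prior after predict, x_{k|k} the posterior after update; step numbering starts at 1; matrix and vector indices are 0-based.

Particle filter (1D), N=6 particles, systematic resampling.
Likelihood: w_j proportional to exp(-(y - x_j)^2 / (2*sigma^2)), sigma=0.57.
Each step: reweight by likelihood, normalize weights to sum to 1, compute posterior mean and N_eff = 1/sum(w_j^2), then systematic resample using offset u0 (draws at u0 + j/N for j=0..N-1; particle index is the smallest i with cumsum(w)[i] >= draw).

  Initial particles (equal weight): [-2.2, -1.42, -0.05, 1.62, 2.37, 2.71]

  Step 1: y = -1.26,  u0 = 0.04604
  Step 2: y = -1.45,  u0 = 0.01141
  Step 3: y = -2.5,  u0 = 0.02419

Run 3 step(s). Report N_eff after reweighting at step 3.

step 1: w=[0.1940, 0.7266, 0.0794, 0.0000, 0.0000, 0.0000]  mean=-1.4625  Neff=1.7487  idx=[0, 1, 1, 1, 1, 1]
step 2: w=[0.0777, 0.1845, 0.1845, 0.1845, 0.1845, 0.1845]  mean=-1.4806  Neff=5.6767  idx=[0, 1, 2, 3, 4, 5]
step 3: w=[0.5118, 0.0976, 0.0976, 0.0976, 0.0976, 0.0976]  mean=-1.8192  Neff=3.2302  idx=[0, 0, 0, 1, 2, 4]

N_eff = 3.2302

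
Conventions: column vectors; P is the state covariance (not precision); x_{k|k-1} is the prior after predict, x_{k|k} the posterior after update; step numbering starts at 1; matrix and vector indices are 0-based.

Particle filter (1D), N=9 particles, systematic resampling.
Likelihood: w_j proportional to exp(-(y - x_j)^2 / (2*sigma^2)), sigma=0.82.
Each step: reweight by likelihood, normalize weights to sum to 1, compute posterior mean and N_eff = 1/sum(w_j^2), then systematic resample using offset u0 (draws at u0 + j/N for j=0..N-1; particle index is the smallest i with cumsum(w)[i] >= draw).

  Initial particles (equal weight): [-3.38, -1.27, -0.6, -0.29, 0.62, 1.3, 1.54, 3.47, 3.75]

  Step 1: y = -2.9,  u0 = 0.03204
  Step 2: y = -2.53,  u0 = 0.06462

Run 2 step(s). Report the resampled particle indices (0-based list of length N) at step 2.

resampled_idx = [0, 1, 2, 3, 4, 5, 6, 7, 8]

step 1: w=[0.8365, 0.1377, 0.0194, 0.0063, 0.0001, 0.0000, 0.0000, 0.0000, 0.0000]  mean=-3.0157  Neff=1.3905  idx=[0, 0, 0, 0, 0, 0, 0, 0, 1]
step 2: w=[0.1173, 0.1173, 0.1173, 0.1173, 0.1173, 0.1173, 0.1173, 0.1173, 0.0616]  mean=-3.2499  Neff=8.7824  idx=[0, 1, 2, 3, 4, 5, 6, 7, 8]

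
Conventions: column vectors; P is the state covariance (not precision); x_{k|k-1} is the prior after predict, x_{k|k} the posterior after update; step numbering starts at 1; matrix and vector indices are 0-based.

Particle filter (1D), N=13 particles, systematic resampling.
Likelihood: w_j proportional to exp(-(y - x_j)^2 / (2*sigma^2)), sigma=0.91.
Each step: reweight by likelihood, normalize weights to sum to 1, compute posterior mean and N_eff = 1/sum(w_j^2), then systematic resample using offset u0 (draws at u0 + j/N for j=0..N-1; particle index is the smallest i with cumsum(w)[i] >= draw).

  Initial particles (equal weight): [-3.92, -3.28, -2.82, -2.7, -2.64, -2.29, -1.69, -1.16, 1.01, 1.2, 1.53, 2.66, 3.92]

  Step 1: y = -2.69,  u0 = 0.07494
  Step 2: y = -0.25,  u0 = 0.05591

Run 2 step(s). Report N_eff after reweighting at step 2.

N_eff = 3.3040

step 1: w=[0.0680, 0.1374, 0.1678, 0.1695, 0.1693, 0.1539, 0.0927, 0.0413, 0.0000, 0.0000, 0.0000, 0.0000, 0.0000]  mean=-2.6521  Neff=6.9902  idx=[1, 1, 2, 2, 3, 3, 3, 4, 4, 5, 5, 6, 7]
step 2: w=[0.0031, 0.0031, 0.0149, 0.0149, 0.0215, 0.0215, 0.0215, 0.0256, 0.0256, 0.0652, 0.0652, 0.2300, 0.4880]  mean=-1.6669  Neff=3.3040  idx=[4, 8, 9, 11, 11, 11, 12, 12, 12, 12, 12, 12, 12]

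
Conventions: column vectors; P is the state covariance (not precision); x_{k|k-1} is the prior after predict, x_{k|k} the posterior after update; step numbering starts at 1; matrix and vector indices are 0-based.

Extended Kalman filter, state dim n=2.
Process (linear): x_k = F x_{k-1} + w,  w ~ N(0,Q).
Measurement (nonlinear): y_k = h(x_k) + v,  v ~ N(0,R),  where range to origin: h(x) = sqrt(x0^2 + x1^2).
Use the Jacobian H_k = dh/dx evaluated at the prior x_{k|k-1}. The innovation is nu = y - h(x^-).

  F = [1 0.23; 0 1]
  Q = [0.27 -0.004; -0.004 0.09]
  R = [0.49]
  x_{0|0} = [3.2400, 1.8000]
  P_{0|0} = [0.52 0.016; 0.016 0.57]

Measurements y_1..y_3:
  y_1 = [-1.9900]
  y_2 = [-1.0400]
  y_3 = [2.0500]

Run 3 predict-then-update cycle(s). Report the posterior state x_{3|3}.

step 1: x^-=[3.6540, 1.8000]  P^-=[0.8275 0.1431; 0.1431 0.6600]  H_jac=[0.8971 0.4419]  S=[1.3983]  K=[0.5761; 0.3004]  nu=[-6.0633]  x^+=[0.1608, -0.0214]  P^+=[0.3634 -0.0989; -0.0989 0.5338]
step 2: x^-=[0.1559, -0.0214]  P^-=[0.6162 0.0199; 0.0199 0.6238]  H_jac=[0.9907 -0.1358]  S=[1.1009]  K=[0.5520; -0.0591]  nu=[-1.1973]  x^+=[-0.5051, 0.0493]  P^+=[0.2807 0.0558; 0.0558 0.6200]
step 3: x^-=[-0.4937, 0.0493]  P^-=[0.6091 0.1944; 0.1944 0.7100]  H_jac=[-0.9950 0.0994]  S=[1.0617]  K=[-0.5527; -0.1157]  nu=[1.5538]  x^+=[-1.3525, -0.1304]  P^+=[0.2848 0.1265; 0.1265 0.6958]

x_post = [-1.3525, -0.1304]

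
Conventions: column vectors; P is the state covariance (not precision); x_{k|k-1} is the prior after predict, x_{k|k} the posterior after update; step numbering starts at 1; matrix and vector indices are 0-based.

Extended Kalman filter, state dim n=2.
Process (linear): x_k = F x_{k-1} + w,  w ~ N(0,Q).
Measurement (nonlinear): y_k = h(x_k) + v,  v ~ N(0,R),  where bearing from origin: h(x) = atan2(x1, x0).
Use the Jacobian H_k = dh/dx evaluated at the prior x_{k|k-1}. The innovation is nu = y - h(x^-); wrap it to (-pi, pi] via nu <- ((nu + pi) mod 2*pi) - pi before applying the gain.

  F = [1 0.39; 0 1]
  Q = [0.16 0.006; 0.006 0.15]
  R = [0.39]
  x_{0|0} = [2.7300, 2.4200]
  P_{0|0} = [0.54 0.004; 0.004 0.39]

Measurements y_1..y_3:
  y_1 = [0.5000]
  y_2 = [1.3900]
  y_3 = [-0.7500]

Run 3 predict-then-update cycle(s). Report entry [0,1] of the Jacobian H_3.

step 1: x^-=[3.6738, 2.4200]  P^-=[0.7624 0.1621; 0.1621 0.5400]  H_jac=[-0.1250 0.1898]  S=[0.4137]  K=[-0.1561; 0.1988]  nu=[-0.0825]  x^+=[3.6867, 2.4036]  P^+=[0.7524 0.1749; 0.1749 0.5237]
step 2: x^-=[4.6241, 2.4036]  P^-=[1.1285 0.3852; 0.3852 0.6737]  H_jac=[-0.0885 0.1703]  S=[0.4068]  K=[-0.0843; 0.1982]  nu=[0.9106]  x^+=[4.5473, 2.5841]  P^+=[1.1256 0.3920; 0.3920 0.6577]
step 3: x^-=[5.5551, 2.5841]  P^-=[1.6913 0.6544; 0.6544 0.8077]  H_jac=[-0.0688 0.1480]  S=[0.4024]  K=[-0.0487; 0.1851]  nu=[-1.1854]  x^+=[5.6128, 2.3647]  P^+=[1.6904 0.6581; 0.6581 0.7939]

H_jac[0,1] = 0.1480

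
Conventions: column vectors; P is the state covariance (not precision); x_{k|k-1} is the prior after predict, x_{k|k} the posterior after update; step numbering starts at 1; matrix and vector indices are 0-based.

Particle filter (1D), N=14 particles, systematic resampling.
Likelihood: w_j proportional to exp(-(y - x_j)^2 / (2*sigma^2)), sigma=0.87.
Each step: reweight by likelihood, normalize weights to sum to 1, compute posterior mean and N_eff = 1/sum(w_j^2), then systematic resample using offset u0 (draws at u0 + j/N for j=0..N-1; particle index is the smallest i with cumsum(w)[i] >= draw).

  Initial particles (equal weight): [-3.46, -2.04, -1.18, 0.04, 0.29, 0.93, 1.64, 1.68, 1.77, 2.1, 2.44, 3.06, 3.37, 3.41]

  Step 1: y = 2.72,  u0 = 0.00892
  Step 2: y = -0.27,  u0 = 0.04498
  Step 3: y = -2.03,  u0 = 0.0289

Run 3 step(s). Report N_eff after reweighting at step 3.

N_eff = 8.2899

step 1: w=[0.0000, 0.0000, 0.0000, 0.0015, 0.0035, 0.0208, 0.0799, 0.0845, 0.0951, 0.1340, 0.1640, 0.1600, 0.1306, 0.1261]  mean=2.5030  Neff=7.9104  idx=[5, 6, 7, 8, 9, 9, 10, 10, 10, 11, 11, 12, 12, 13]
step 2: w=[0.5555, 0.1292, 0.1167, 0.0920, 0.0352, 0.0352, 0.0112, 0.0112, 0.0112, 0.0009, 0.0009, 0.0002, 0.0002, 0.0002]  mean=1.3254  Neff=2.8555  idx=[0, 0, 0, 0, 0, 0, 0, 0, 1, 2, 2, 3, 4, 6]
step 3: w=[0.1228, 0.1228, 0.1228, 0.1228, 0.1228, 0.1228, 0.1228, 0.1228, 0.0055, 0.0045, 0.0045, 0.0029, 0.0005, 0.0001]  mean=0.9438  Neff=8.2899  idx=[0, 0, 1, 1, 2, 3, 3, 4, 4, 5, 6, 6, 7, 7]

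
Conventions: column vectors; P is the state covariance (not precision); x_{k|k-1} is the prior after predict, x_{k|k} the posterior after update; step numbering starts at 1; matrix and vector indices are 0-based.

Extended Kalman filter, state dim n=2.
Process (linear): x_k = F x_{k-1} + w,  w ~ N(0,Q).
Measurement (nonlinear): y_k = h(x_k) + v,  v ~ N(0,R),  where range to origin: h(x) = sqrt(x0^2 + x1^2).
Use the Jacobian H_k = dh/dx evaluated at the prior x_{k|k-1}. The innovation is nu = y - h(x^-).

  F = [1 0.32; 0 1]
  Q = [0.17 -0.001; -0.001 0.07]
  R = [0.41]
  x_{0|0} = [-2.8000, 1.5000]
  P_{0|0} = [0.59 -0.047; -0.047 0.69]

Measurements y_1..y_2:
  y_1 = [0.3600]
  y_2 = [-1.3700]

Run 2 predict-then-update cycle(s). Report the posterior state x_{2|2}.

step 1: x^-=[-2.3200, 1.5000]  P^-=[0.8006 0.1728; 0.1728 0.7600]  H_jac=[-0.8398 0.5430]  S=[1.0410]  K=[-0.5557; 0.2570]  nu=[-2.4027]  x^+=[-0.9849, 0.8825]  P^+=[0.4791 0.3215; 0.3215 0.6912]
step 2: x^-=[-0.7025, 0.8825]  P^-=[0.9257 0.5417; 0.5417 0.7612]  H_jac=[-0.6228 0.7824]  S=[0.7072]  K=[-0.2159; 0.3652]  nu=[-2.4980]  x^+=[-0.1632, -0.0298]  P^+=[0.8927 0.5974; 0.5974 0.6669]

x_post = [-0.1632, -0.0298]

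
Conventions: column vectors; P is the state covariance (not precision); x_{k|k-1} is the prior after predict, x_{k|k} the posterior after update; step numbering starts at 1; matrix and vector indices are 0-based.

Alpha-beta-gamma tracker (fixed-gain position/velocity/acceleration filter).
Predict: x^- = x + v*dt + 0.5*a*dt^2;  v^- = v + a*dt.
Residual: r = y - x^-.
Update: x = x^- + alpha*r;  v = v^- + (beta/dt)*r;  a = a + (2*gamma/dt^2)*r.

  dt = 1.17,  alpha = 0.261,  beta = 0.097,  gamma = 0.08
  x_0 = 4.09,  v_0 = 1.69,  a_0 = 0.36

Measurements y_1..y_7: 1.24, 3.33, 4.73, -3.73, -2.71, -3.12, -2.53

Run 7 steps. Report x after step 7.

x_post = -11.8007

step 1: x_pred=6.3137  r=-5.0737  x^+=4.9895  v^+=1.6906  a^+=-0.2330
step 2: x_pred=6.8079  r=-3.4779  x^+=5.9002  v^+=1.1296  a^+=-0.6395
step 3: x_pred=6.7841  r=-2.0541  x^+=6.2480  v^+=0.2110  a^+=-0.8796
step 4: x_pred=5.8928  r=-9.6228  x^+=3.3813  v^+=-1.6159  a^+=-2.0044
step 5: x_pred=0.1188  r=-2.8288  x^+=-0.6195  v^+=-4.1955  a^+=-2.3350
step 6: x_pred=-7.1265  r=4.0065  x^+=-6.0808  v^+=-6.5953  a^+=-1.8667
step 7: x_pred=-15.0749  r=12.5449  x^+=-11.8007  v^+=-7.7393  a^+=-0.4004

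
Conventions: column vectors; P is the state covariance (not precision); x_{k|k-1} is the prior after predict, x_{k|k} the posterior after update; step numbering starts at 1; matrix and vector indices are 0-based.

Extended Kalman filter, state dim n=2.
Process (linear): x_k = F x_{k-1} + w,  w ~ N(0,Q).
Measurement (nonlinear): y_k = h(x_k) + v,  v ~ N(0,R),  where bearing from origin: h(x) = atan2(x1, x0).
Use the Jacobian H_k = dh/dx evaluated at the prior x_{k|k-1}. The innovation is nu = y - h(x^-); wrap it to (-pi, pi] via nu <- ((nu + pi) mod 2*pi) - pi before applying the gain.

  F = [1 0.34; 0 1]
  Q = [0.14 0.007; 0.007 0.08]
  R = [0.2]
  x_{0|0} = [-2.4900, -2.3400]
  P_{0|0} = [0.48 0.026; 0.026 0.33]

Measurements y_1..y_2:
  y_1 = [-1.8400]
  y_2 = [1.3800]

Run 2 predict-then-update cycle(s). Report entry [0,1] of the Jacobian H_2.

H_jac[0,1] = -0.1798

step 1: x^-=[-3.2856, -2.3400]  P^-=[0.6758 0.1452; 0.1452 0.4100]  H_jac=[0.1438 -0.2019]  S=[0.2223]  K=[0.3054; -0.2785]  nu=[0.6827]  x^+=[-3.0771, -2.5302]  P^+=[0.6551 0.1641; 0.1641 0.3928]
step 2: x^-=[-3.9374, -2.5302]  P^-=[0.9521 0.3046; 0.3046 0.4728]  H_jac=[0.1155 -0.1798]  S=[0.2153]  K=[0.2564; -0.2312]  nu=[-2.3328]  x^+=[-4.5355, -1.9908]  P^+=[0.9379 0.3174; 0.3174 0.4612]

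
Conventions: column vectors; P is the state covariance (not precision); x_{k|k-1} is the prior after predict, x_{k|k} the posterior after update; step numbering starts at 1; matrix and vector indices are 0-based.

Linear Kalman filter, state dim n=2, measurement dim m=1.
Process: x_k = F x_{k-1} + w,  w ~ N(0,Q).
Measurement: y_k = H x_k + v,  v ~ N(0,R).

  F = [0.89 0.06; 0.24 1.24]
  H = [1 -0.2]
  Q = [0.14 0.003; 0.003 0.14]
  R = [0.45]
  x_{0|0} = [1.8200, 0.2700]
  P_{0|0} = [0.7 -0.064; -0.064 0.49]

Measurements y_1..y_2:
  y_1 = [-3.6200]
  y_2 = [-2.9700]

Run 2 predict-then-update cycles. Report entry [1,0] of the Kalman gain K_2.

K[1,0] = -0.0247

step 1: x^-=[1.6360, 0.7716]  P^-=[0.6894 0.1174; 0.1174 0.8957]  S=[1.1283]  K=[0.5902; -0.0547]  nu=[-5.1017]  x^+=[-1.3751, 1.0506]  P^+=[0.2964 0.1538; 0.1538 0.8923]
step 2: x^-=[-1.1608, 0.9727]  P^-=[0.3944 0.3047; 0.3047 1.6206]  S=[0.7873]  K=[0.4235; -0.0247]  nu=[-1.6147]  x^+=[-1.8446, 1.0126]  P^+=[0.2532 0.3129; 0.3129 1.6201]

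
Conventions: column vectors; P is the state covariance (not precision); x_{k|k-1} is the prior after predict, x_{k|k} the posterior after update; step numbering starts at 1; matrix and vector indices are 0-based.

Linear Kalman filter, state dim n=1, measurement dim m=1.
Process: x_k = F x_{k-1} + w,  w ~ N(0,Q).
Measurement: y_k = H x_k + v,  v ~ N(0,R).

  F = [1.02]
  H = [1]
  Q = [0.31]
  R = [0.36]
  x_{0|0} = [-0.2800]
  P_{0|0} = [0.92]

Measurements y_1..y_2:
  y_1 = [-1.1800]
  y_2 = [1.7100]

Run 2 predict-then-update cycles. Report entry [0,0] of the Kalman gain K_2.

step 1: x^-=[-0.2856]  P^-=[1.2672]  S=[1.6272]  K=[0.7788]  nu=[-0.8944]  x^+=[-0.9821]  P^+=[0.2804]
step 2: x^-=[-1.0018]  P^-=[0.6017]  S=[0.9617]  K=[0.6257]  nu=[2.7118]  x^+=[0.6949]  P^+=[0.2252]

K[0,0] = 0.6257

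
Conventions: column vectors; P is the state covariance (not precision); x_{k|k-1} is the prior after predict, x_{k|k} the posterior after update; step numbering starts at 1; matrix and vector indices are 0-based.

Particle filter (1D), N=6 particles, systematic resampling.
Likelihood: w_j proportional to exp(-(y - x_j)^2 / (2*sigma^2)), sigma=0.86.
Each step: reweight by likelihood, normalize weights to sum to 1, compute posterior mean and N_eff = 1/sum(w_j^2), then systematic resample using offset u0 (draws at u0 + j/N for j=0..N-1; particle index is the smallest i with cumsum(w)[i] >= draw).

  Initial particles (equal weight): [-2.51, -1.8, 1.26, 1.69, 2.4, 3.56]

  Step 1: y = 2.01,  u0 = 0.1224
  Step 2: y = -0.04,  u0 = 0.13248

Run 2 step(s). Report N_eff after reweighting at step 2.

N_eff = 2.7922

step 1: w=[0.0000, 0.0000, 0.2517, 0.3435, 0.3322, 0.0726]  mean=1.9532  Neff=3.3672  idx=[2, 3, 3, 4, 4, 5]
step 2: w=[0.5151, 0.2135, 0.2135, 0.0288, 0.0288, 0.0003]  mean=1.5099  Neff=2.7922  idx=[0, 0, 0, 1, 2, 3]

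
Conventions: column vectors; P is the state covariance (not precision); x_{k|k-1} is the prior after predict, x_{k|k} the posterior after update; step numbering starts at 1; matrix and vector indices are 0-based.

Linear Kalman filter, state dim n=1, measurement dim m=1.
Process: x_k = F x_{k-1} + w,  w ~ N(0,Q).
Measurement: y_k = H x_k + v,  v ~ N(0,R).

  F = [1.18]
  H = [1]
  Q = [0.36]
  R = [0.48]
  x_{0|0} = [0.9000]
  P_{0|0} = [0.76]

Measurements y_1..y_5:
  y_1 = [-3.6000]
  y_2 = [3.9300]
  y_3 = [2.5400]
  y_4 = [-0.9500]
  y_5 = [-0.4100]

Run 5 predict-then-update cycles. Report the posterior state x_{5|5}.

x_post = [-0.0598]

step 1: x^-=[1.0620]  P^-=[1.4182]  S=[1.8982]  K=[0.7471]  nu=[-4.6620]  x^+=[-2.4211]  P^+=[0.3586]
step 2: x^-=[-2.8569]  P^-=[0.8593]  S=[1.3393]  K=[0.6416]  nu=[6.7869]  x^+=[1.4977]  P^+=[0.3080]
step 3: x^-=[1.7673]  P^-=[0.7888]  S=[1.2688]  K=[0.6217]  nu=[0.7727]  x^+=[2.2477]  P^+=[0.2984]
step 4: x^-=[2.6522]  P^-=[0.7755]  S=[1.2555]  K=[0.6177]  nu=[-3.6022]  x^+=[0.4272]  P^+=[0.2965]
step 5: x^-=[0.5041]  P^-=[0.7728]  S=[1.2528]  K=[0.6169]  nu=[-0.9141]  x^+=[-0.0598]  P^+=[0.2961]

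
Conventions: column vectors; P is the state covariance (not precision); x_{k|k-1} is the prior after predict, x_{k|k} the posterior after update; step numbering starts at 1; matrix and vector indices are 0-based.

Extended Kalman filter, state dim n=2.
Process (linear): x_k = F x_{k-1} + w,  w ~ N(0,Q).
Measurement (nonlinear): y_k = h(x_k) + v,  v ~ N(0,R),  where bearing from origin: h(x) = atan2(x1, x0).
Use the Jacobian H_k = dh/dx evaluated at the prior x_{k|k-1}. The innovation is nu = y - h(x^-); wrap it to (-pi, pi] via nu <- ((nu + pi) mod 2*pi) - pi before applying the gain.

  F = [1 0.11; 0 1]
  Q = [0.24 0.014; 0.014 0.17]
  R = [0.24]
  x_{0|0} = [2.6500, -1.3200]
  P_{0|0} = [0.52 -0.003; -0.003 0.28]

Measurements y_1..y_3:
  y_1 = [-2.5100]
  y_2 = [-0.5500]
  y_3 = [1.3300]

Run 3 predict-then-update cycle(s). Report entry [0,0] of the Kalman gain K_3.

step 1: x^-=[2.5048, -1.3200]  P^-=[0.7627 0.0418; 0.0418 0.4500]  H_jac=[0.1647 0.3125]  S=[0.3089]  K=[0.4488; 0.4774]  nu=[-2.0250]  x^+=[1.5959, -2.2868]  P^+=[0.7005 -0.0244; -0.0244 0.3796]
step 2: x^-=[1.3444, -2.2868]  P^-=[0.9397 0.0314; 0.0314 0.5496]  H_jac=[0.3250 0.1910]  S=[0.3632]  K=[0.8573; 0.3171]  nu=[0.4893]  x^+=[1.7639, -2.1316]  P^+=[0.6728 -0.0674; -0.0674 0.5131]
step 3: x^-=[1.5294, -2.1316]  P^-=[0.9041 0.0030; 0.0030 0.6831]  H_jac=[0.3097 0.2222]  S=[0.3609]  K=[0.7778; 0.4232]  nu=[2.2784]  x^+=[3.3016, -1.1674]  P^+=[0.6858 -0.1157; -0.1157 0.6184]

K[0,0] = 0.7778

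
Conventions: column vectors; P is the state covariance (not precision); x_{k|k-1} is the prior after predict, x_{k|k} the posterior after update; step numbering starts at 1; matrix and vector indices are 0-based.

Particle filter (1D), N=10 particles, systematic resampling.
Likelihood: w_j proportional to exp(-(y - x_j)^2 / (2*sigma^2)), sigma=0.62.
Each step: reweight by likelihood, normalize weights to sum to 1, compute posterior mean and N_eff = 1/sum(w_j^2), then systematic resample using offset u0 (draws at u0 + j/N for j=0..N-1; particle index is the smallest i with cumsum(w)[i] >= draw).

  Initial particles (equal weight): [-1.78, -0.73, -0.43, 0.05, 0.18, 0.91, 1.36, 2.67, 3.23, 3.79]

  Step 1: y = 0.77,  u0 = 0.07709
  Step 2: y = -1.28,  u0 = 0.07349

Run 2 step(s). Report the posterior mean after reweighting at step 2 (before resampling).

post_mean = 0.1198

step 1: w=[0.0001, 0.0180, 0.0517, 0.1714, 0.2139, 0.3279, 0.2139, 0.0031, 0.0001, 0.0000]  mean=0.6094  Neff=4.3220  idx=[3, 3, 4, 4, 5, 5, 5, 5, 6, 6]
step 2: w=[0.3005, 0.3005, 0.1875, 0.1875, 0.0059, 0.0059, 0.0059, 0.0059, 0.0003, 0.0003]  mean=0.1198  Neff=3.9842  idx=[0, 0, 0, 1, 1, 1, 2, 2, 3, 3]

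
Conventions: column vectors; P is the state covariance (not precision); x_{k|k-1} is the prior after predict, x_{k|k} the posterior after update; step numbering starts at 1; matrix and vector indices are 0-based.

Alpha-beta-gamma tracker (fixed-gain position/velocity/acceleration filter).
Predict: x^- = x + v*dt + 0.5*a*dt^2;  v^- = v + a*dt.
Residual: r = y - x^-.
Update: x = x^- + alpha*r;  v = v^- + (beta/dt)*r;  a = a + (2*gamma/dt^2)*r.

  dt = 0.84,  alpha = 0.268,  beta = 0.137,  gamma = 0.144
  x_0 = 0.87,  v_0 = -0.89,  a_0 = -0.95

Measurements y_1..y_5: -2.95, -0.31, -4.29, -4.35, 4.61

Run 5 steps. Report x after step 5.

x_post = -5.8179

step 1: x_pred=-0.2128  r=-2.7372  x^+=-0.9463  v^+=-2.1344  a^+=-2.0672
step 2: x_pred=-3.4686  r=3.1586  x^+=-2.6221  v^+=-3.3558  a^+=-0.7780
step 3: x_pred=-5.7154  r=1.4254  x^+=-5.3334  v^+=-3.7768  a^+=-0.1962
step 4: x_pred=-8.5752  r=4.2252  x^+=-7.4428  v^+=-3.2525  a^+=1.5283
step 5: x_pred=-9.6358  r=14.2458  x^+=-5.8179  v^+=0.3547  a^+=7.3429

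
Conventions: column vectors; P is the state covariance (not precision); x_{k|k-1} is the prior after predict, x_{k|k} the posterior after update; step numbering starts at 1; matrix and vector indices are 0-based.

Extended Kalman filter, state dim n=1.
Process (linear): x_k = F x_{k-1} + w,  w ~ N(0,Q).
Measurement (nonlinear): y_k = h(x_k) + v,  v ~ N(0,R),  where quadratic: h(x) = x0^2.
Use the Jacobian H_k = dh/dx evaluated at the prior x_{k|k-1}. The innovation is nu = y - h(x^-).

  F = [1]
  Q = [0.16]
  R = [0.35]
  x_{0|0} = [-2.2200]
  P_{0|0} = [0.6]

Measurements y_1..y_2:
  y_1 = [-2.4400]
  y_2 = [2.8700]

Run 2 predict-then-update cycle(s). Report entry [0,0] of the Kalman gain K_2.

step 1: x^-=[-2.2200]  P^-=[0.7600]  H_jac=[-4.4400]  S=[15.3323]  K=[-0.2201]  nu=[-7.3684]  x^+=[-0.5983]  P^+=[0.0173]
step 2: x^-=[-0.5983]  P^-=[0.1773]  H_jac=[-1.1967]  S=[0.6040]  K=[-0.3514]  nu=[2.5120]  x^+=[-1.4810]  P^+=[0.1028]

K[0,0] = -0.3514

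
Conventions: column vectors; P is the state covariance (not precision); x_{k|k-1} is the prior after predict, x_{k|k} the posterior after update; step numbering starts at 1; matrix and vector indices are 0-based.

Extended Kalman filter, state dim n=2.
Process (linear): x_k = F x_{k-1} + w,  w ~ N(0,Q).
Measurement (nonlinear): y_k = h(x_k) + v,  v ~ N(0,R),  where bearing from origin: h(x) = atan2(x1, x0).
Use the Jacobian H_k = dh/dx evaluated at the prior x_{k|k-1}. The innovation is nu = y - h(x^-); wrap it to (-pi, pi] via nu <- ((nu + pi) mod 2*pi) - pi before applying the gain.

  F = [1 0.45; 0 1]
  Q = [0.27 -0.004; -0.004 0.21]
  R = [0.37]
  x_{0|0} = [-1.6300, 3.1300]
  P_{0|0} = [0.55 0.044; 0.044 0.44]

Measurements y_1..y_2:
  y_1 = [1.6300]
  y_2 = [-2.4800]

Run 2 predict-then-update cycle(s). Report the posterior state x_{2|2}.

step 1: x^-=[-0.2215, 3.1300]  P^-=[0.9487 0.2380; 0.2380 0.6500]  H_jac=[-0.3179 -0.0225]  S=[0.4696]  K=[-0.6536; -0.1923]  nu=[-0.0114]  x^+=[-0.2140, 3.1322]  P^+=[0.7481 0.1790; 0.1790 0.6326]
step 2: x^-=[1.1955, 3.1322]  P^-=[1.3073 0.4597; 0.4597 0.8426]  H_jac=[-0.2787 0.1064]  S=[0.4538]  K=[-0.6950; -0.0848]  nu=[2.5970]  x^+=[-0.6095, 2.9120]  P^+=[1.0881 0.4329; 0.4329 0.8394]

x_post = [-0.6095, 2.9120]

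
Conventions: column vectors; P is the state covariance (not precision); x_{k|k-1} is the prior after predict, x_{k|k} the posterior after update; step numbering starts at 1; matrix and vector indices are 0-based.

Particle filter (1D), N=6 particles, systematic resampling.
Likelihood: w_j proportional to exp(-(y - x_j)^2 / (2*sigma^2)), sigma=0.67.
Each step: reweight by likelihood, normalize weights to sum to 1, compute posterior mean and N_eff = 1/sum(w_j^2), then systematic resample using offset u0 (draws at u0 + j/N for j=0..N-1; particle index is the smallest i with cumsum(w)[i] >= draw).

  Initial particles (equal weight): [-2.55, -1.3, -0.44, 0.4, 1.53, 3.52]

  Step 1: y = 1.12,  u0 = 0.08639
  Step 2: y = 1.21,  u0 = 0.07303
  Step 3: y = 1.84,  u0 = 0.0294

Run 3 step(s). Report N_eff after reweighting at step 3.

step 1: w=[0.0000, 0.0010, 0.0455, 0.3844, 0.5679, 0.0011]  mean=1.0053  Neff=2.1170  idx=[3, 3, 3, 4, 4, 4]
step 2: w=[0.1168, 0.1168, 0.1168, 0.2165, 0.2165, 0.2165]  mean=1.1339  Neff=5.5078  idx=[0, 2, 3, 4, 4, 5]
step 3: w=[0.0262, 0.0262, 0.2369, 0.2369, 0.2369, 0.2369]  mean=1.4708  Neff=4.4272  idx=[1, 2, 3, 4, 4, 5]

N_eff = 4.4272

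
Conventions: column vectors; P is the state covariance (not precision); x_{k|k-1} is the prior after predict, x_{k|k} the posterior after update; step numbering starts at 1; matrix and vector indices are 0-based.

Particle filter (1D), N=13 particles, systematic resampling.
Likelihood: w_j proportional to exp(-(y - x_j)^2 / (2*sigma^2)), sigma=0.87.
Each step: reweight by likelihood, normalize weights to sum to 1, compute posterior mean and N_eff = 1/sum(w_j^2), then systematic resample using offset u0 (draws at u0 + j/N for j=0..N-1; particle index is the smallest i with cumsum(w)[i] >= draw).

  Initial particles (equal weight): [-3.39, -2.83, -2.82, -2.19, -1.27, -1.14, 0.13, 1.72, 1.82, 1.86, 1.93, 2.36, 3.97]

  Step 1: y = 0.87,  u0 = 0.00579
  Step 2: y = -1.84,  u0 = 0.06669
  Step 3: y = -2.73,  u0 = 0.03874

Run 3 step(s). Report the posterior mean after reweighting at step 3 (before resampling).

post_mean = -1.2623

step 1: w=[0.0000, 0.0000, 0.0000, 0.0006, 0.0151, 0.0215, 0.2163, 0.1927, 0.1711, 0.1625, 0.1478, 0.0717, 0.0005]  mean=1.3846  Neff=5.9775  idx=[4, 6, 6, 6, 7, 7, 8, 8, 9, 9, 9, 10, 11]
step 2: w=[0.7765, 0.0741, 0.0741, 0.0741, 0.0002, 0.0002, 0.0001, 0.0001, 0.0001, 0.0001, 0.0001, 0.0001, 0.0000]  mean=-0.9551  Neff=1.6144  idx=[0, 0, 0, 0, 0, 0, 0, 0, 0, 0, 1, 2, 3]
step 3: w=[0.0995, 0.0995, 0.0995, 0.0995, 0.0995, 0.0995, 0.0995, 0.0995, 0.0995, 0.0995, 0.0018, 0.0018, 0.0018]  mean=-1.2623  Neff=10.1097  idx=[0, 1, 1, 2, 3, 4, 5, 5, 6, 7, 8, 8, 9]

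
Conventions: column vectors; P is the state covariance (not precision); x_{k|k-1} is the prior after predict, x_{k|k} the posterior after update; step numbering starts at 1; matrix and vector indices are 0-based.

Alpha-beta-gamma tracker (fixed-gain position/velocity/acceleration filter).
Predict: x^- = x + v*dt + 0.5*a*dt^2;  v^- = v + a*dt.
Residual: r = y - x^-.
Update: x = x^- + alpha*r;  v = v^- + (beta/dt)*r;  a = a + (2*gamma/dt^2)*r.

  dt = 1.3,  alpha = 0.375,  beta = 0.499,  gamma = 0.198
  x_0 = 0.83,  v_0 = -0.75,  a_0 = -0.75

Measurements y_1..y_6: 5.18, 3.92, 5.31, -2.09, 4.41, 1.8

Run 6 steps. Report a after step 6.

step 1: x_pred=-0.7788  r=5.9588  x^+=1.4558  v^+=0.5622  a^+=0.6463
step 2: x_pred=2.7328  r=1.1872  x^+=3.1780  v^+=1.8581  a^+=0.9244
step 3: x_pred=6.3746  r=-1.0646  x^+=5.9754  v^+=2.6512  a^+=0.6750
step 4: x_pred=9.9923  r=-12.0823  x^+=5.4614  v^+=-1.1091  a^+=-2.1561
step 5: x_pred=2.1977  r=2.2123  x^+=3.0273  v^+=-3.0629  a^+=-1.6378
step 6: x_pred=-2.3384  r=4.1384  x^+=-0.7865  v^+=-3.6035  a^+=-0.6681

a_post = -0.6681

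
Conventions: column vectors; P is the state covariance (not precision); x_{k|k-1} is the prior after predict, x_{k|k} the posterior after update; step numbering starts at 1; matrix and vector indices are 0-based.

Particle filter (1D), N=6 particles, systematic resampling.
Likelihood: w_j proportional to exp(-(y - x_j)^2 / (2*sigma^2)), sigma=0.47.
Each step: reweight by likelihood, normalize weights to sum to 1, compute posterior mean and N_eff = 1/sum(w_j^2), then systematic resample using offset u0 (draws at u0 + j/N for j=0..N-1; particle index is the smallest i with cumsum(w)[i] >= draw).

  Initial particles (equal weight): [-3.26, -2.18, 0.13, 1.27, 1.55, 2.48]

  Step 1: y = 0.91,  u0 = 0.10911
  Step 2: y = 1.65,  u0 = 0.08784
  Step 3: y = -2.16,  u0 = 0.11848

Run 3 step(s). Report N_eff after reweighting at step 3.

N_eff = 3.0650

step 1: w=[0.0000, 0.0000, 0.1805, 0.5336, 0.2831, 0.0027]  mean=1.1467  Neff=2.5156  idx=[2, 3, 3, 3, 4, 4]
step 2: w=[0.0013, 0.1749, 0.1749, 0.1749, 0.2370, 0.2370]  mean=1.4013  Neff=4.8990  idx=[1, 2, 3, 4, 4, 5]
step 3: w=[0.3298, 0.3298, 0.3298, 0.0036, 0.0036, 0.0036]  mean=1.2730  Neff=3.0650  idx=[0, 0, 1, 1, 2, 2]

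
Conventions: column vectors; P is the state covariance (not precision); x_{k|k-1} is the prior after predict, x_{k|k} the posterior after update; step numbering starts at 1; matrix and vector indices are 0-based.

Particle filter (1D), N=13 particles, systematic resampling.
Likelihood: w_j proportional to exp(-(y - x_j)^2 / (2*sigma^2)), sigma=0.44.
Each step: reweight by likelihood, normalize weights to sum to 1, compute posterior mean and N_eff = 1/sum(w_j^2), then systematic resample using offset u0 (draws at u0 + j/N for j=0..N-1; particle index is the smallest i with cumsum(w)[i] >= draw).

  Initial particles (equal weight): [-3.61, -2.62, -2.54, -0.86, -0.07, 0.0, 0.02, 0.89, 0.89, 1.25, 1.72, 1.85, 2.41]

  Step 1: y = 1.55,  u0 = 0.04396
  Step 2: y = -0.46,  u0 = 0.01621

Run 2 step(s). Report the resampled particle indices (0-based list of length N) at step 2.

step 1: w=[0.0000, 0.0000, 0.0000, 0.0000, 0.0003, 0.0006, 0.0007, 0.0979, 0.0979, 0.2390, 0.2799, 0.2390, 0.0446]  mean=1.5042  Neff=4.6786  idx=[7, 8, 9, 9, 9, 9, 10, 10, 10, 11, 11, 11, 12]
step 2: w=[0.4475, 0.4475, 0.0260, 0.0260, 0.0260, 0.0260, 0.0002, 0.0002, 0.0002, 0.0001, 0.0001, 0.0001, 0.0000]  mean=0.9282  Neff=2.4796  idx=[0, 0, 0, 0, 0, 0, 1, 1, 1, 1, 1, 1, 3]

resampled_idx = [0, 0, 0, 0, 0, 0, 1, 1, 1, 1, 1, 1, 3]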